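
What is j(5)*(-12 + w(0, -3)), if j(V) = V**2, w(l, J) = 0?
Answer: -300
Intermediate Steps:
j(5)*(-12 + w(0, -3)) = 5**2*(-12 + 0) = 25*(-12) = -300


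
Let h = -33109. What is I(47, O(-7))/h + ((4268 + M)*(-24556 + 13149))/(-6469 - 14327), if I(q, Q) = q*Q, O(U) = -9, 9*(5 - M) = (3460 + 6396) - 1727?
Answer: 2863546812859/1549203219 ≈ 1848.4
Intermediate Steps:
M = -8084/9 (M = 5 - ((3460 + 6396) - 1727)/9 = 5 - (9856 - 1727)/9 = 5 - 1/9*8129 = 5 - 8129/9 = -8084/9 ≈ -898.22)
I(q, Q) = Q*q
I(47, O(-7))/h + ((4268 + M)*(-24556 + 13149))/(-6469 - 14327) = -9*47/(-33109) + ((4268 - 8084/9)*(-24556 + 13149))/(-6469 - 14327) = -423*(-1/33109) + ((30328/9)*(-11407))/(-20796) = 423/33109 - 345951496/9*(-1/20796) = 423/33109 + 86487874/46791 = 2863546812859/1549203219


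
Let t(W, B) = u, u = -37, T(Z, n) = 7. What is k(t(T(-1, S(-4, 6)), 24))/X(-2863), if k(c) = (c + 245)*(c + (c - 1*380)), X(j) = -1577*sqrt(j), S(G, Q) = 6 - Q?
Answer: -94432*I*sqrt(2863)/4514951 ≈ -1.1191*I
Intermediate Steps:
t(W, B) = -37
k(c) = (-380 + 2*c)*(245 + c) (k(c) = (245 + c)*(c + (c - 380)) = (245 + c)*(c + (-380 + c)) = (245 + c)*(-380 + 2*c) = (-380 + 2*c)*(245 + c))
k(t(T(-1, S(-4, 6)), 24))/X(-2863) = (-93100 + 2*(-37)**2 + 110*(-37))/((-1577*I*sqrt(2863))) = (-93100 + 2*1369 - 4070)/((-1577*I*sqrt(2863))) = (-93100 + 2738 - 4070)/((-1577*I*sqrt(2863))) = -94432*I*sqrt(2863)/4514951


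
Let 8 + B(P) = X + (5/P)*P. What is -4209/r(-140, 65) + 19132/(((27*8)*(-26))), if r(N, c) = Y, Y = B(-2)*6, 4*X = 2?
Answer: 1945897/7020 ≈ 277.19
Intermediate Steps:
X = ½ (X = (¼)*2 = ½ ≈ 0.50000)
B(P) = -5/2 (B(P) = -8 + (½ + (5/P)*P) = -8 + (½ + 5) = -8 + 11/2 = -5/2)
Y = -15 (Y = -5/2*6 = -15)
r(N, c) = -15
-4209/r(-140, 65) + 19132/(((27*8)*(-26))) = -4209/(-15) + 19132/(((27*8)*(-26))) = -4209*(-1/15) + 19132/((216*(-26))) = 1403/5 + 19132/(-5616) = 1403/5 + 19132*(-1/5616) = 1403/5 - 4783/1404 = 1945897/7020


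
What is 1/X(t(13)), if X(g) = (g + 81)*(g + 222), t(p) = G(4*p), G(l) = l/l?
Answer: 1/18286 ≈ 5.4687e-5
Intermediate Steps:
G(l) = 1
t(p) = 1
X(g) = (81 + g)*(222 + g)
1/X(t(13)) = 1/(17982 + 1² + 303*1) = 1/(17982 + 1 + 303) = 1/18286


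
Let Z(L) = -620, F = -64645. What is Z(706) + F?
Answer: -65265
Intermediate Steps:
Z(706) + F = -620 - 64645 = -65265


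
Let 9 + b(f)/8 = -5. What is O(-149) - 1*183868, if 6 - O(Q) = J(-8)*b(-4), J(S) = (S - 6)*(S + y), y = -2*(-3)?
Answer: -180726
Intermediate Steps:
y = 6
b(f) = -112 (b(f) = -72 + 8*(-5) = -72 - 40 = -112)
J(S) = (-6 + S)*(6 + S) (J(S) = (S - 6)*(S + 6) = (-6 + S)*(6 + S))
O(Q) = 3142 (O(Q) = 6 - (-36 + (-8)²)*(-112) = 6 - (-36 + 64)*(-112) = 6 - 28*(-112) = 6 - 1*(-3136) = 6 + 3136 = 3142)
O(-149) - 1*183868 = 3142 - 1*183868 = 3142 - 183868 = -180726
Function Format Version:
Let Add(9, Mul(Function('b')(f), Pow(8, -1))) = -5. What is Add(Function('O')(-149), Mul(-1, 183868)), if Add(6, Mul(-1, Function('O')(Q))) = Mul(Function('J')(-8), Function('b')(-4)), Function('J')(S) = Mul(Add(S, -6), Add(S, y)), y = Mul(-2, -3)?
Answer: -180726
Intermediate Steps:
y = 6
Function('b')(f) = -112 (Function('b')(f) = Add(-72, Mul(8, -5)) = Add(-72, -40) = -112)
Function('J')(S) = Mul(Add(-6, S), Add(6, S)) (Function('J')(S) = Mul(Add(S, -6), Add(S, 6)) = Mul(Add(-6, S), Add(6, S)))
Function('O')(Q) = 3142 (Function('O')(Q) = Add(6, Mul(-1, Mul(Add(-36, Pow(-8, 2)), -112))) = Add(6, Mul(-1, Mul(Add(-36, 64), -112))) = Add(6, Mul(-1, Mul(28, -112))) = Add(6, Mul(-1, -3136)) = Add(6, 3136) = 3142)
Add(Function('O')(-149), Mul(-1, 183868)) = Add(3142, Mul(-1, 183868)) = Add(3142, -183868) = -180726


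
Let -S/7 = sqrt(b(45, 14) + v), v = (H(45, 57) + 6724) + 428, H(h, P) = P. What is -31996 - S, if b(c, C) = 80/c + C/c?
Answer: -31996 + 7*sqrt(1622495)/15 ≈ -31402.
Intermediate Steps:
v = 7209 (v = (57 + 6724) + 428 = 6781 + 428 = 7209)
S = -7*sqrt(1622495)/15 (S = -7*sqrt((80 + 14)/45 + 7209) = -7*sqrt((1/45)*94 + 7209) = -7*sqrt(94/45 + 7209) = -7*sqrt(1622495)/15 ≈ -594.43)
-31996 - S = -31996 - (-7)*sqrt(1622495)/15 = -31996 + 7*sqrt(1622495)/15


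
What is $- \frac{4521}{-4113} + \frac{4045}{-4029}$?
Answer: $\frac{175336}{1841253} \approx 0.095226$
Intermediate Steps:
$- \frac{4521}{-4113} + \frac{4045}{-4029} = \left(-4521\right) \left(- \frac{1}{4113}\right) + 4045 \left(- \frac{1}{4029}\right) = \frac{1507}{1371} - \frac{4045}{4029} = \frac{175336}{1841253}$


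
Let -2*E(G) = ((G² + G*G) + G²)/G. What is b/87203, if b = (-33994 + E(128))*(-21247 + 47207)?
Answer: -887468560/87203 ≈ -10177.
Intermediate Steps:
E(G) = -3*G/2 (E(G) = -((G² + G*G) + G²)/(2*G) = -((G² + G²) + G²)/(2*G) = -(2*G² + G²)/(2*G) = -3*G²/(2*G) = -3*G/2)
b = -887468560 (b = (-33994 - 3/2*128)*(-21247 + 47207) = (-33994 - 192)*25960 = -34186*25960 = -887468560)
b/87203 = -887468560/87203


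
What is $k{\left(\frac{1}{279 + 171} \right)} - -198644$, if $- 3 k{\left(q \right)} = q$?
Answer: $\frac{268169399}{1350} \approx 1.9864 \cdot 10^{5}$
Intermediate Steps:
$k{\left(q \right)} = - \frac{q}{3}$
$k{\left(\frac{1}{279 + 171} \right)} - -198644 = - \frac{1}{3 \left(279 + 171\right)} - -198644 = - \frac{1}{3 \cdot 450} + \left(-21717 + 220361\right) = \left(- \frac{1}{3}\right) \frac{1}{450} + 198644 = - \frac{1}{1350} + 198644 = \frac{268169399}{1350}$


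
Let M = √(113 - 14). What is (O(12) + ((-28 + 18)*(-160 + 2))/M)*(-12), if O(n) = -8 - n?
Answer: 240 - 6320*√11/11 ≈ -1665.6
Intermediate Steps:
M = 3*√11 (M = √99 = 3*√11 ≈ 9.9499)
(O(12) + ((-28 + 18)*(-160 + 2))/M)*(-12) = ((-8 - 1*12) + ((-28 + 18)*(-160 + 2))/((3*√11)))*(-12) = ((-8 - 12) + (-10*(-158))*(√11/33))*(-12) = (-20 + 1580*(√11/33))*(-12) = (-20 + 1580*√11/33)*(-12) = 240 - 6320*√11/11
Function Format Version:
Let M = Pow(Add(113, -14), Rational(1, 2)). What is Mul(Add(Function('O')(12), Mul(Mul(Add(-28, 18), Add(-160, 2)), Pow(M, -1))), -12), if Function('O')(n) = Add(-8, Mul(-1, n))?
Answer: Add(240, Mul(Rational(-6320, 11), Pow(11, Rational(1, 2)))) ≈ -1665.6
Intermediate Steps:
M = Mul(3, Pow(11, Rational(1, 2))) (M = Pow(99, Rational(1, 2)) = Mul(3, Pow(11, Rational(1, 2))) ≈ 9.9499)
Mul(Add(Function('O')(12), Mul(Mul(Add(-28, 18), Add(-160, 2)), Pow(M, -1))), -12) = Mul(Add(Add(-8, Mul(-1, 12)), Mul(Mul(Add(-28, 18), Add(-160, 2)), Pow(Mul(3, Pow(11, Rational(1, 2))), -1))), -12) = Mul(Add(Add(-8, -12), Mul(Mul(-10, -158), Mul(Rational(1, 33), Pow(11, Rational(1, 2))))), -12) = Mul(Add(-20, Mul(1580, Mul(Rational(1, 33), Pow(11, Rational(1, 2))))), -12) = Mul(Add(-20, Mul(Rational(1580, 33), Pow(11, Rational(1, 2)))), -12) = Add(240, Mul(Rational(-6320, 11), Pow(11, Rational(1, 2))))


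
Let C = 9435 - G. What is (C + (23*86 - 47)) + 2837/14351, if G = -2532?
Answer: 199453035/14351 ≈ 13898.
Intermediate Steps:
C = 11967 (C = 9435 - 1*(-2532) = 9435 + 2532 = 11967)
(C + (23*86 - 47)) + 2837/14351 = (11967 + (23*86 - 47)) + 2837/14351 = (11967 + (1978 - 47)) + 2837*(1/14351) = (11967 + 1931) + 2837/14351 = 13898 + 2837/14351 = 199453035/14351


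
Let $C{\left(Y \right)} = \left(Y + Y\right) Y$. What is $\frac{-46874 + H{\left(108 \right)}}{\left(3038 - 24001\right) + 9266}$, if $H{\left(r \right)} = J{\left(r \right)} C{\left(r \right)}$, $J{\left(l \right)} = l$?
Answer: $- \frac{2472550}{11697} \approx -211.38$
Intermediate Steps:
$C{\left(Y \right)} = 2 Y^{2}$ ($C{\left(Y \right)} = 2 Y Y = 2 Y^{2}$)
$H{\left(r \right)} = 2 r^{3}$ ($H{\left(r \right)} = r 2 r^{2} = 2 r^{3}$)
$\frac{-46874 + H{\left(108 \right)}}{\left(3038 - 24001\right) + 9266} = \frac{-46874 + 2 \cdot 108^{3}}{\left(3038 - 24001\right) + 9266} = \frac{-46874 + 2 \cdot 1259712}{\left(3038 - 24001\right) + 9266} = \frac{-46874 + 2519424}{-20963 + 9266} = \frac{2472550}{-11697} = 2472550 \left(- \frac{1}{11697}\right) = - \frac{2472550}{11697}$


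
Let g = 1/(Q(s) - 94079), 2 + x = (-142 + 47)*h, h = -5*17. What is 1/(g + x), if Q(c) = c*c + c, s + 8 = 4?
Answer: 94067/759402890 ≈ 0.00012387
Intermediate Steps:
s = -4 (s = -8 + 4 = -4)
h = -85
Q(c) = c + c² (Q(c) = c² + c = c + c²)
x = 8073 (x = -2 + (-142 + 47)*(-85) = -2 - 95*(-85) = -2 + 8075 = 8073)
g = -1/94067 (g = 1/(-4*(1 - 4) - 94079) = 1/(-4*(-3) - 94079) = 1/(12 - 94079) = 1/(-94067) = -1/94067 ≈ -1.0631e-5)
1/(g + x) = 1/(-1/94067 + 8073) = 1/(759402890/94067) = 94067/759402890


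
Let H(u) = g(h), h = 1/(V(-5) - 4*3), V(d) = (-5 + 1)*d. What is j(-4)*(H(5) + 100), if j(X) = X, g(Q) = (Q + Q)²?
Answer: -1601/4 ≈ -400.25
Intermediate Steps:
V(d) = -4*d
h = ⅛ (h = 1/(-4*(-5) - 4*3) = 1/(20 - 12) = 1/8 = ⅛ ≈ 0.12500)
g(Q) = 4*Q² (g(Q) = (2*Q)² = 4*Q²)
H(u) = 1/16 (H(u) = 4*(⅛)² = 4*(1/64) = 1/16)
j(-4)*(H(5) + 100) = -4*(1/16 + 100) = -4*1601/16 = -1601/4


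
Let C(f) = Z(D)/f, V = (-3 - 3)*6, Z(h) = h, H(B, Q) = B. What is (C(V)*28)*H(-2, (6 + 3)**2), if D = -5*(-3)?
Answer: 70/3 ≈ 23.333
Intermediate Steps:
D = 15
V = -36 (V = -6*6 = -36)
C(f) = 15/f
(C(V)*28)*H(-2, (6 + 3)**2) = ((15/(-36))*28)*(-2) = ((15*(-1/36))*28)*(-2) = -5/12*28*(-2) = -35/3*(-2) = 70/3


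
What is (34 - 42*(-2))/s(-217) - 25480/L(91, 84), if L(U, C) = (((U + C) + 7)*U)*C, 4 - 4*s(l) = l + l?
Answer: 7037/6643 ≈ 1.0593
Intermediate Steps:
s(l) = 1 - l/2 (s(l) = 1 - (l + l)/4 = 1 - l/2)
L(U, C) = C*U*(7 + C + U) (L(U, C) = (((C + U) + 7)*U)*C = ((7 + C + U)*U)*C = (U*(7 + C + U))*C = C*U*(7 + C + U))
(34 - 42*(-2))/s(-217) - 25480/L(91, 84) = (34 - 42*(-2))/(1 - ½*(-217)) - 25480*1/(7644*(7 + 84 + 91)) = (34 + 84)/(1 + 217/2) - 25480/(84*91*182) = 118/(219/2) - 25480/1391208 = 118*(2/219) - 25480*1/1391208 = 236/219 - 5/273 = 7037/6643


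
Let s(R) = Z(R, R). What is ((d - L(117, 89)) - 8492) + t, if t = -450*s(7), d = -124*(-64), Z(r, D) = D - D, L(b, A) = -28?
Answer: -528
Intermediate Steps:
Z(r, D) = 0
s(R) = 0
d = 7936 (d = -1*(-7936) = 7936)
t = 0 (t = -450*0 = 0)
((d - L(117, 89)) - 8492) + t = ((7936 - 1*(-28)) - 8492) + 0 = ((7936 + 28) - 8492) + 0 = (7964 - 8492) + 0 = -528 + 0 = -528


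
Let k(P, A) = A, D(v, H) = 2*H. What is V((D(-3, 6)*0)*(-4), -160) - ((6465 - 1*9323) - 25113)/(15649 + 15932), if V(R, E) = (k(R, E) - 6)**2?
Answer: 870274007/31581 ≈ 27557.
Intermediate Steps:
V(R, E) = (-6 + E)**2 (V(R, E) = (E - 6)**2 = (-6 + E)**2)
V((D(-3, 6)*0)*(-4), -160) - ((6465 - 1*9323) - 25113)/(15649 + 15932) = (-6 - 160)**2 - ((6465 - 1*9323) - 25113)/(15649 + 15932) = (-166)**2 - ((6465 - 9323) - 25113)/31581 = 27556 - (-2858 - 25113)/31581 = 27556 - (-27971)/31581 = 27556 - 1*(-27971/31581) = 27556 + 27971/31581 = 870274007/31581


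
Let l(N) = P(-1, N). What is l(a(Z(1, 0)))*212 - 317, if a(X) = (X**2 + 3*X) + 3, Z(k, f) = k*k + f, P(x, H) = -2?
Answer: -741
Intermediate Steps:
Z(k, f) = f + k**2 (Z(k, f) = k**2 + f = f + k**2)
a(X) = 3 + X**2 + 3*X
l(N) = -2
l(a(Z(1, 0)))*212 - 317 = -2*212 - 317 = -424 - 317 = -741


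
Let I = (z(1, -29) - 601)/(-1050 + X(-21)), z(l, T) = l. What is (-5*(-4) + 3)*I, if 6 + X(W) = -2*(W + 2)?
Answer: 6900/509 ≈ 13.556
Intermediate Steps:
X(W) = -10 - 2*W (X(W) = -6 - 2*(W + 2) = -6 - 2*(2 + W) = -6 + (-4 - 2*W) = -10 - 2*W)
I = 300/509 (I = (1 - 601)/(-1050 + (-10 - 2*(-21))) = -600/(-1050 + (-10 + 42)) = -600/(-1050 + 32) = -600/(-1018) = -600*(-1/1018) = 300/509 ≈ 0.58939)
(-5*(-4) + 3)*I = (-5*(-4) + 3)*(300/509) = (20 + 3)*(300/509) = 23*(300/509) = 6900/509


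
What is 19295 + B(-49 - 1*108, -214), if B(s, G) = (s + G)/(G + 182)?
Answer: 617811/32 ≈ 19307.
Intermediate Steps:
B(s, G) = (G + s)/(182 + G)
19295 + B(-49 - 1*108, -214) = 19295 + (-214 + (-49 - 1*108))/(182 - 214) = 19295 + (-214 + (-49 - 108))/(-32) = 19295 - (-214 - 157)/32 = 19295 - 1/32*(-371) = 19295 + 371/32 = 617811/32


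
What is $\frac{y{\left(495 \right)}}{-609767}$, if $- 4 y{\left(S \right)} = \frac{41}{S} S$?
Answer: $\frac{41}{2439068} \approx 1.681 \cdot 10^{-5}$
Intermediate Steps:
$y{\left(S \right)} = - \frac{41}{4}$ ($y{\left(S \right)} = - \frac{\frac{41}{S} S}{4} = \left(- \frac{1}{4}\right) 41 = - \frac{41}{4}$)
$\frac{y{\left(495 \right)}}{-609767} = - \frac{41}{4 \left(-609767\right)} = \left(- \frac{41}{4}\right) \left(- \frac{1}{609767}\right) = \frac{41}{2439068}$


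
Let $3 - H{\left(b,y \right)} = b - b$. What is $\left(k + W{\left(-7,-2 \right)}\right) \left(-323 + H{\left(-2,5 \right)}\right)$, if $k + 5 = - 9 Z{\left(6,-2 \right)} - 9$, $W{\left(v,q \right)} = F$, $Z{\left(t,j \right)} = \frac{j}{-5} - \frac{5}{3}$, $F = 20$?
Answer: $-5568$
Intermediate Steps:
$Z{\left(t,j \right)} = - \frac{5}{3} - \frac{j}{5}$ ($Z{\left(t,j \right)} = j \left(- \frac{1}{5}\right) - \frac{5}{3} = - \frac{j}{5} - \frac{5}{3} = - \frac{5}{3} - \frac{j}{5}$)
$H{\left(b,y \right)} = 3$ ($H{\left(b,y \right)} = 3 - \left(b - b\right) = 3 - 0 = 3 + 0 = 3$)
$W{\left(v,q \right)} = 20$
$k = - \frac{13}{5}$ ($k = -5 - \left(9 + 9 \left(- \frac{5}{3} - - \frac{2}{5}\right)\right) = -5 - \left(9 + 9 \left(- \frac{5}{3} + \frac{2}{5}\right)\right) = -5 - - \frac{12}{5} = -5 + \left(\frac{57}{5} - 9\right) = -5 + \frac{12}{5} = - \frac{13}{5} \approx -2.6$)
$\left(k + W{\left(-7,-2 \right)}\right) \left(-323 + H{\left(-2,5 \right)}\right) = \left(- \frac{13}{5} + 20\right) \left(-323 + 3\right) = \frac{87}{5} \left(-320\right) = -5568$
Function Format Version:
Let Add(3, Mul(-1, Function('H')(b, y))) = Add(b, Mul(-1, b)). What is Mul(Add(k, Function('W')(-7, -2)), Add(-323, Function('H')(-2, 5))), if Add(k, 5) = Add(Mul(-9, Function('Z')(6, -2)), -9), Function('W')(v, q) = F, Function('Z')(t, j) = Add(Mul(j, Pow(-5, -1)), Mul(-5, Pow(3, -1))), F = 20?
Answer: -5568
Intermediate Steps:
Function('Z')(t, j) = Add(Rational(-5, 3), Mul(Rational(-1, 5), j)) (Function('Z')(t, j) = Add(Mul(j, Rational(-1, 5)), Mul(-5, Rational(1, 3))) = Add(Mul(Rational(-1, 5), j), Rational(-5, 3)) = Add(Rational(-5, 3), Mul(Rational(-1, 5), j)))
Function('H')(b, y) = 3 (Function('H')(b, y) = Add(3, Mul(-1, Add(b, Mul(-1, b)))) = Add(3, Mul(-1, 0)) = Add(3, 0) = 3)
Function('W')(v, q) = 20
k = Rational(-13, 5) (k = Add(-5, Add(Mul(-9, Add(Rational(-5, 3), Mul(Rational(-1, 5), -2))), -9)) = Add(-5, Add(Mul(-9, Add(Rational(-5, 3), Rational(2, 5))), -9)) = Add(-5, Add(Mul(-9, Rational(-19, 15)), -9)) = Add(-5, Add(Rational(57, 5), -9)) = Add(-5, Rational(12, 5)) = Rational(-13, 5) ≈ -2.6000)
Mul(Add(k, Function('W')(-7, -2)), Add(-323, Function('H')(-2, 5))) = Mul(Add(Rational(-13, 5), 20), Add(-323, 3)) = Mul(Rational(87, 5), -320) = -5568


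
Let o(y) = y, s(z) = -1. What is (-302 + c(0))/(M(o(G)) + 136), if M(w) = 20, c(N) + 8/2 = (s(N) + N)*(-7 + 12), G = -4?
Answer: -311/156 ≈ -1.9936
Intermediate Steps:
c(N) = -9 + 5*N (c(N) = -4 + (-1 + N)*(-7 + 12) = -4 + (-1 + N)*5 = -4 + (-5 + 5*N) = -9 + 5*N)
(-302 + c(0))/(M(o(G)) + 136) = (-302 + (-9 + 5*0))/(20 + 136) = (-302 + (-9 + 0))/156 = (-302 - 9)*(1/156) = -311*1/156 = -311/156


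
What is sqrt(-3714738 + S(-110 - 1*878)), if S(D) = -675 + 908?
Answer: I*sqrt(3714505) ≈ 1927.3*I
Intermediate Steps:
S(D) = 233
sqrt(-3714738 + S(-110 - 1*878)) = sqrt(-3714738 + 233) = sqrt(-3714505) = I*sqrt(3714505)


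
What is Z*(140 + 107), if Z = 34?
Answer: 8398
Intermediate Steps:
Z*(140 + 107) = 34*(140 + 107) = 34*247 = 8398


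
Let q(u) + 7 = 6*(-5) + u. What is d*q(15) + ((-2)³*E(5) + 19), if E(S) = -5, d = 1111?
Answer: -24383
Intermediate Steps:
q(u) = -37 + u (q(u) = -7 + (6*(-5) + u) = -7 + (-30 + u) = -37 + u)
d*q(15) + ((-2)³*E(5) + 19) = 1111*(-37 + 15) + ((-2)³*(-5) + 19) = 1111*(-22) + (-8*(-5) + 19) = -24442 + (40 + 19) = -24442 + 59 = -24383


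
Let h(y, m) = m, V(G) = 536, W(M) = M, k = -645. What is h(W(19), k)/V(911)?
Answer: -645/536 ≈ -1.2034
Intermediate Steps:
h(W(19), k)/V(911) = -645/536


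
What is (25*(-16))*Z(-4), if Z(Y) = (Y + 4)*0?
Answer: 0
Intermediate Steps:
Z(Y) = 0 (Z(Y) = (4 + Y)*0 = 0)
(25*(-16))*Z(-4) = (25*(-16))*0 = -400*0 = 0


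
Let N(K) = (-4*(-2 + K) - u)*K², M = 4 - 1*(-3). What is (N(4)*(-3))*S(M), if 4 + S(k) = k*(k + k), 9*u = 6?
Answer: 39104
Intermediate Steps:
u = ⅔ (u = (⅑)*6 = ⅔ ≈ 0.66667)
M = 7 (M = 4 + 3 = 7)
S(k) = -4 + 2*k² (S(k) = -4 + k*(k + k) = -4 + k*(2*k) = -4 + 2*k²)
N(K) = K²*(22/3 - 4*K) (N(K) = (-4*(-2 + K) - 1*⅔)*K² = ((8 - 4*K) - ⅔)*K² = (22/3 - 4*K)*K² = K²*(22/3 - 4*K))
(N(4)*(-3))*S(M) = ((4²*(22/3 - 4*4))*(-3))*(-4 + 2*7²) = ((16*(22/3 - 16))*(-3))*(-4 + 2*49) = ((16*(-26/3))*(-3))*(-4 + 98) = -416/3*(-3)*94 = 416*94 = 39104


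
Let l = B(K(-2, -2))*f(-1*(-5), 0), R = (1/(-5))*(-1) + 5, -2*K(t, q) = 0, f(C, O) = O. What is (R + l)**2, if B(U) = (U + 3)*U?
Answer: 676/25 ≈ 27.040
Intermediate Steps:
K(t, q) = 0 (K(t, q) = -1/2*0 = 0)
B(U) = U*(3 + U) (B(U) = (3 + U)*U = U*(3 + U))
R = 26/5 (R = (1*(-1/5))*(-1) + 5 = -1/5*(-1) + 5 = 1/5 + 5 = 26/5 ≈ 5.2000)
l = 0 (l = (0*(3 + 0))*0 = (0*3)*0 = 0*0 = 0)
(R + l)**2 = (26/5 + 0)**2 = (26/5)**2 = 676/25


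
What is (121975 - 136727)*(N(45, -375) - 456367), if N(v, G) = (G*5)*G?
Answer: -3640174016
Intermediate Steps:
N(v, G) = 5*G**2 (N(v, G) = (5*G)*G = 5*G**2)
(121975 - 136727)*(N(45, -375) - 456367) = (121975 - 136727)*(5*(-375)**2 - 456367) = -14752*(5*140625 - 456367) = -14752*(703125 - 456367) = -14752*246758 = -3640174016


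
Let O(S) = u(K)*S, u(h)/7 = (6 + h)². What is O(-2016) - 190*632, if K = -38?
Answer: -14570768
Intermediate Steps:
u(h) = 7*(6 + h)²
O(S) = 7168*S (O(S) = (7*(6 - 38)²)*S = (7*(-32)²)*S = (7*1024)*S = 7168*S)
O(-2016) - 190*632 = 7168*(-2016) - 190*632 = -14450688 - 1*120080 = -14450688 - 120080 = -14570768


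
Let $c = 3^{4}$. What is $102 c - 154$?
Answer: $8108$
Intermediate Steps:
$c = 81$
$102 c - 154 = 102 \cdot 81 - 154 = 8262 - 154 = 8108$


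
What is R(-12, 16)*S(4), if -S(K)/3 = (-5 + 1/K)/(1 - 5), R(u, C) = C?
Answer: -57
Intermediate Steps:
S(K) = -15/4 + 3/(4*K) (S(K) = -3*(-5 + 1/K)/(1 - 5) = -3*(-5 + 1/K)/(-4) = -3*(-5 + 1/K)*(-1)/4 = -3*(5/4 - 1/(4*K)) = -15/4 + 3/(4*K))
R(-12, 16)*S(4) = 16*((3/4)*(1 - 5*4)/4) = 16*((3/4)*(1/4)*(1 - 20)) = 16*((3/4)*(1/4)*(-19)) = 16*(-57/16) = -57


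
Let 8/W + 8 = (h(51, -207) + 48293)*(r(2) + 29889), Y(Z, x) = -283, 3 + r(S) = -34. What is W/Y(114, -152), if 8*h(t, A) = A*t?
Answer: -16/793673037295 ≈ -2.0159e-11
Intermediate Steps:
r(S) = -37 (r(S) = -3 - 34 = -37)
h(t, A) = A*t/8 (h(t, A) = (A*t)/8 = A*t/8)
W = 16/2804498365 (W = 8/(-8 + ((1/8)*(-207)*51 + 48293)*(-37 + 29889)) = 8/(-8 + (-10557/8 + 48293)*29852) = 8/(-8 + (375787/8)*29852) = 8/(-8 + 2804498381/2) = 8/(2804498365/2) = 8*(2/2804498365) = 16/2804498365 ≈ 5.7051e-9)
W/Y(114, -152) = (16/2804498365)/(-283) = (16/2804498365)*(-1/283) = -16/793673037295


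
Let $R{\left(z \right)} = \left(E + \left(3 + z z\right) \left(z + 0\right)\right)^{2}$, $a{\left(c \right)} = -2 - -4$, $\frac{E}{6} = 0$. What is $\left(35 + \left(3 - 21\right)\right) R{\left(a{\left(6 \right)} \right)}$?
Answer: $3332$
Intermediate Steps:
$E = 0$ ($E = 6 \cdot 0 = 0$)
$a{\left(c \right)} = 2$ ($a{\left(c \right)} = -2 + 4 = 2$)
$R{\left(z \right)} = z^{2} \left(3 + z^{2}\right)^{2}$ ($R{\left(z \right)} = \left(0 + \left(3 + z z\right) \left(z + 0\right)\right)^{2} = \left(0 + \left(3 + z^{2}\right) z\right)^{2} = \left(0 + z \left(3 + z^{2}\right)\right)^{2} = \left(z \left(3 + z^{2}\right)\right)^{2} = z^{2} \left(3 + z^{2}\right)^{2}$)
$\left(35 + \left(3 - 21\right)\right) R{\left(a{\left(6 \right)} \right)} = \left(35 + \left(3 - 21\right)\right) 2^{2} \left(3 + 2^{2}\right)^{2} = \left(35 + \left(3 - 21\right)\right) 4 \left(3 + 4\right)^{2} = \left(35 - 18\right) 4 \cdot 7^{2} = 17 \cdot 4 \cdot 49 = 17 \cdot 196 = 3332$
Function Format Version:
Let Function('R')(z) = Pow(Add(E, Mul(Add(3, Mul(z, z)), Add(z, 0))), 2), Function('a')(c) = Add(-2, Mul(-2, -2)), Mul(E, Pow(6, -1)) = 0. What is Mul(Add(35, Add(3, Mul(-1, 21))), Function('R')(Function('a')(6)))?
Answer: 3332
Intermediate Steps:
E = 0 (E = Mul(6, 0) = 0)
Function('a')(c) = 2 (Function('a')(c) = Add(-2, 4) = 2)
Function('R')(z) = Mul(Pow(z, 2), Pow(Add(3, Pow(z, 2)), 2)) (Function('R')(z) = Pow(Add(0, Mul(Add(3, Mul(z, z)), Add(z, 0))), 2) = Pow(Add(0, Mul(Add(3, Pow(z, 2)), z)), 2) = Pow(Add(0, Mul(z, Add(3, Pow(z, 2)))), 2) = Pow(Mul(z, Add(3, Pow(z, 2))), 2) = Mul(Pow(z, 2), Pow(Add(3, Pow(z, 2)), 2)))
Mul(Add(35, Add(3, Mul(-1, 21))), Function('R')(Function('a')(6))) = Mul(Add(35, Add(3, Mul(-1, 21))), Mul(Pow(2, 2), Pow(Add(3, Pow(2, 2)), 2))) = Mul(Add(35, Add(3, -21)), Mul(4, Pow(Add(3, 4), 2))) = Mul(Add(35, -18), Mul(4, Pow(7, 2))) = Mul(17, Mul(4, 49)) = Mul(17, 196) = 3332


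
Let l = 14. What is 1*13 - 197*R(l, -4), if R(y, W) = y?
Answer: -2745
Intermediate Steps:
1*13 - 197*R(l, -4) = 1*13 - 197*14 = 13 - 2758 = -2745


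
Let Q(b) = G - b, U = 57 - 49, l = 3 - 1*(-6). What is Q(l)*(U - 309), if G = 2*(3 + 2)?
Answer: -301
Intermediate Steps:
l = 9 (l = 3 + 6 = 9)
U = 8
G = 10 (G = 2*5 = 10)
Q(b) = 10 - b
Q(l)*(U - 309) = (10 - 1*9)*(8 - 309) = (10 - 9)*(-301) = 1*(-301) = -301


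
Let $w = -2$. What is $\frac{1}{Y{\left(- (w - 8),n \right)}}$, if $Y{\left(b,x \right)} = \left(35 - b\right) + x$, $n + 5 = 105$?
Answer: $\frac{1}{125} \approx 0.008$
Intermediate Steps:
$n = 100$ ($n = -5 + 105 = 100$)
$Y{\left(b,x \right)} = 35 + x - b$
$\frac{1}{Y{\left(- (w - 8),n \right)}} = \frac{1}{35 + 100 - - (-2 - 8)} = \frac{1}{35 + 100 - \left(-1\right) \left(-10\right)} = \frac{1}{35 + 100 - 10} = \frac{1}{125}$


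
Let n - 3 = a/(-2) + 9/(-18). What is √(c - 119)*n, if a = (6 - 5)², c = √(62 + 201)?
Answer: 2*√(-119 + √263) ≈ 20.276*I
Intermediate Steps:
c = √263 ≈ 16.217
a = 1 (a = 1² = 1)
n = 2 (n = 3 + (1/(-2) + 9/(-18)) = 3 + (1*(-½) + 9*(-1/18)) = 3 + (-½ - ½) = 3 - 1 = 2)
√(c - 119)*n = √(√263 - 119)*2 = √(-119 + √263)*2 = 2*√(-119 + √263)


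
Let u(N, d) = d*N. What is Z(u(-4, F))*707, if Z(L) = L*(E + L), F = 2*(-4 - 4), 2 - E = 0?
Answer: 2986368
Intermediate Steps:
E = 2 (E = 2 - 1*0 = 2 + 0 = 2)
F = -16 (F = 2*(-8) = -16)
u(N, d) = N*d
Z(L) = L*(2 + L)
Z(u(-4, F))*707 = ((-4*(-16))*(2 - 4*(-16)))*707 = (64*(2 + 64))*707 = (64*66)*707 = 4224*707 = 2986368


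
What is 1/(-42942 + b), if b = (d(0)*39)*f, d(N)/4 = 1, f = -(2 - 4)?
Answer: -1/42630 ≈ -2.3458e-5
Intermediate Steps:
f = 2 (f = -1*(-2) = 2)
d(N) = 4 (d(N) = 4*1 = 4)
b = 312 (b = (4*39)*2 = 156*2 = 312)
1/(-42942 + b) = 1/(-42942 + 312) = 1/(-42630) = -1/42630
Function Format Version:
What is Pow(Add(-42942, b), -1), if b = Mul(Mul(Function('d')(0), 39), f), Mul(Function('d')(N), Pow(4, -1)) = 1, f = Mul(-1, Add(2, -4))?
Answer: Rational(-1, 42630) ≈ -2.3458e-5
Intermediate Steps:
f = 2 (f = Mul(-1, -2) = 2)
Function('d')(N) = 4 (Function('d')(N) = Mul(4, 1) = 4)
b = 312 (b = Mul(Mul(4, 39), 2) = Mul(156, 2) = 312)
Pow(Add(-42942, b), -1) = Pow(Add(-42942, 312), -1) = Pow(-42630, -1) = Rational(-1, 42630)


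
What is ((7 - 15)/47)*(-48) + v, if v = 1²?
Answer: 431/47 ≈ 9.1702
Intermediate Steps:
v = 1
((7 - 15)/47)*(-48) + v = ((7 - 15)/47)*(-48) + 1 = -8*1/47*(-48) + 1 = -8/47*(-48) + 1 = 384/47 + 1 = 431/47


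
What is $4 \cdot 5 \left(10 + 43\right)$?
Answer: $1060$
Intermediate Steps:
$4 \cdot 5 \left(10 + 43\right) = 20 \cdot 53 = 1060$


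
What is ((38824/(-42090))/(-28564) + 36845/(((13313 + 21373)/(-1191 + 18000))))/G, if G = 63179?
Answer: 449632874255869/1590979504821990 ≈ 0.28261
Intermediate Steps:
((38824/(-42090))/(-28564) + 36845/(((13313 + 21373)/(-1191 + 18000))))/G = ((38824/(-42090))/(-28564) + 36845/(((13313 + 21373)/(-1191 + 18000))))/63179 = ((38824*(-1/42090))*(-1/28564) + 36845/((34686/16809)))*(1/63179) = (-844/915*(-1/28564) + 36845/((34686*(1/16809))))*(1/63179) = (211/6534015 + 36845/(11562/5603))*(1/63179) = (211/6534015 + 36845*(5603/11562))*(1/63179) = (211/6534015 + 206442535/11562)*(1/63179) = (449632874255869/25182093810)*(1/63179) = 449632874255869/1590979504821990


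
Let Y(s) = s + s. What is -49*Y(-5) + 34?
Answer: 524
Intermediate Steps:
Y(s) = 2*s
-49*Y(-5) + 34 = -98*(-5) + 34 = -49*(-10) + 34 = 490 + 34 = 524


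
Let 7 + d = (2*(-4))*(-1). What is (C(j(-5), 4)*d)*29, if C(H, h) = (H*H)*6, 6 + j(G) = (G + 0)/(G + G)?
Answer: 10527/2 ≈ 5263.5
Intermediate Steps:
j(G) = -11/2 (j(G) = -6 + (G + 0)/(G + G) = -6 + G/((2*G)) = -6 + G*(1/(2*G)) = -6 + ½ = -11/2)
C(H, h) = 6*H² (C(H, h) = H²*6 = 6*H²)
d = 1 (d = -7 + (2*(-4))*(-1) = -7 - 8*(-1) = -7 + 8 = 1)
(C(j(-5), 4)*d)*29 = ((6*(-11/2)²)*1)*29 = ((6*(121/4))*1)*29 = ((363/2)*1)*29 = (363/2)*29 = 10527/2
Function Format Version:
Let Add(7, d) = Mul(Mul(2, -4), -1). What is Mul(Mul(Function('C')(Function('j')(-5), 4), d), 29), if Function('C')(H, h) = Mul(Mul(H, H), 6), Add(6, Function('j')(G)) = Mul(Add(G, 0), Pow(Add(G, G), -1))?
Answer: Rational(10527, 2) ≈ 5263.5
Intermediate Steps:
Function('j')(G) = Rational(-11, 2) (Function('j')(G) = Add(-6, Mul(Add(G, 0), Pow(Add(G, G), -1))) = Add(-6, Mul(G, Pow(Mul(2, G), -1))) = Add(-6, Mul(G, Mul(Rational(1, 2), Pow(G, -1)))) = Add(-6, Rational(1, 2)) = Rational(-11, 2))
Function('C')(H, h) = Mul(6, Pow(H, 2)) (Function('C')(H, h) = Mul(Pow(H, 2), 6) = Mul(6, Pow(H, 2)))
d = 1 (d = Add(-7, Mul(Mul(2, -4), -1)) = Add(-7, Mul(-8, -1)) = Add(-7, 8) = 1)
Mul(Mul(Function('C')(Function('j')(-5), 4), d), 29) = Mul(Mul(Mul(6, Pow(Rational(-11, 2), 2)), 1), 29) = Mul(Mul(Mul(6, Rational(121, 4)), 1), 29) = Mul(Mul(Rational(363, 2), 1), 29) = Mul(Rational(363, 2), 29) = Rational(10527, 2)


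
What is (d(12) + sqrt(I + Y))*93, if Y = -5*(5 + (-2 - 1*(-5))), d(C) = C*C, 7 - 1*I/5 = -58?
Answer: 13392 + 93*sqrt(285) ≈ 14962.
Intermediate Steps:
I = 325 (I = 35 - 5*(-58) = 35 + 290 = 325)
d(C) = C**2
Y = -40 (Y = -5*(5 + (-2 + 5)) = -5*(5 + 3) = -5*8 = -40)
(d(12) + sqrt(I + Y))*93 = (12**2 + sqrt(325 - 40))*93 = (144 + sqrt(285))*93 = 13392 + 93*sqrt(285)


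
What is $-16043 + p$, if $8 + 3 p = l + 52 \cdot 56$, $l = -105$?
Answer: $-15110$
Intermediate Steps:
$p = 933$ ($p = - \frac{8}{3} + \frac{-105 + 52 \cdot 56}{3} = - \frac{8}{3} + \frac{-105 + 2912}{3} = - \frac{8}{3} + \frac{1}{3} \cdot 2807 = - \frac{8}{3} + \frac{2807}{3} = 933$)
$-16043 + p = -16043 + 933 = -15110$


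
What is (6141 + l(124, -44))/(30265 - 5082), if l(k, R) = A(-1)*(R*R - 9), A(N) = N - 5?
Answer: -5421/25183 ≈ -0.21526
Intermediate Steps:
A(N) = -5 + N
l(k, R) = 54 - 6*R**2 (l(k, R) = (-5 - 1)*(R*R - 9) = -6*(R**2 - 9) = -6*(-9 + R**2) = 54 - 6*R**2)
(6141 + l(124, -44))/(30265 - 5082) = (6141 + (54 - 6*(-44)**2))/(30265 - 5082) = (6141 + (54 - 6*1936))/25183 = (6141 + (54 - 11616))*(1/25183) = (6141 - 11562)*(1/25183) = -5421*1/25183 = -5421/25183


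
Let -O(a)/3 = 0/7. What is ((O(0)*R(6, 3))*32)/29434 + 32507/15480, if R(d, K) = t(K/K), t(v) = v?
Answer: 32507/15480 ≈ 2.0999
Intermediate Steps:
O(a) = 0 (O(a) = -0/7 = -3*0 = 0)
R(d, K) = 1 (R(d, K) = K/K = 1)
((O(0)*R(6, 3))*32)/29434 + 32507/15480 = ((0*1)*32)/29434 + 32507/15480 = (0*32)*(1/29434) + 32507*(1/15480) = 0*(1/29434) + 32507/15480 = 0 + 32507/15480 = 32507/15480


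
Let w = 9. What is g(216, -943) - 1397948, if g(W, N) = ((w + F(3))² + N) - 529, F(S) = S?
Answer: -1399276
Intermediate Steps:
g(W, N) = -385 + N (g(W, N) = ((9 + 3)² + N) - 529 = (12² + N) - 529 = (144 + N) - 529 = -385 + N)
g(216, -943) - 1397948 = (-385 - 943) - 1397948 = -1328 - 1397948 = -1399276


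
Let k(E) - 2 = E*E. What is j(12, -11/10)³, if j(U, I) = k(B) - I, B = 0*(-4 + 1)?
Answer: 29791/1000 ≈ 29.791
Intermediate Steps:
B = 0 (B = 0*(-3) = 0)
k(E) = 2 + E² (k(E) = 2 + E*E = 2 + E²)
j(U, I) = 2 - I (j(U, I) = (2 + 0²) - I = (2 + 0) - I = 2 - I)
j(12, -11/10)³ = (2 - (-11)/10)³ = (2 - 1*(-11/10))³ = (2 + 11/10)³ = (31/10)³ = 29791/1000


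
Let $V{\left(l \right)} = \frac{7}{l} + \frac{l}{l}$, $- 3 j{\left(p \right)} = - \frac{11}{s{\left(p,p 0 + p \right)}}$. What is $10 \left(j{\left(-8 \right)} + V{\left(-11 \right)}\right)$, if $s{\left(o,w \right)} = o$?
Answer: $- \frac{125}{132} \approx -0.94697$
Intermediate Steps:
$j{\left(p \right)} = \frac{11}{3 p}$ ($j{\left(p \right)} = - \frac{\left(-11\right) \frac{1}{p}}{3} = \frac{11}{3 p}$)
$V{\left(l \right)} = 1 + \frac{7}{l}$ ($V{\left(l \right)} = \frac{7}{l} + 1 = 1 + \frac{7}{l}$)
$10 \left(j{\left(-8 \right)} + V{\left(-11 \right)}\right) = 10 \left(\frac{11}{3 \left(-8\right)} + \frac{7 - 11}{-11}\right) = 10 \left(\frac{11}{3} \left(- \frac{1}{8}\right) - - \frac{4}{11}\right) = 10 \left(- \frac{11}{24} + \frac{4}{11}\right) = 10 \left(- \frac{25}{264}\right) = - \frac{125}{132}$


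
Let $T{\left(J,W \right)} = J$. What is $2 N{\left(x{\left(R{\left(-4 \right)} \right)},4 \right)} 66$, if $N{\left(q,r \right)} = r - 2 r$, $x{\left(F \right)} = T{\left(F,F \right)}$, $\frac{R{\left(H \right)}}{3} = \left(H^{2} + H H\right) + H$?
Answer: $-528$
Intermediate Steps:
$R{\left(H \right)} = 3 H + 6 H^{2}$ ($R{\left(H \right)} = 3 \left(\left(H^{2} + H H\right) + H\right) = 3 \left(\left(H^{2} + H^{2}\right) + H\right) = 3 \left(2 H^{2} + H\right) = 3 \left(H + 2 H^{2}\right) = 3 H + 6 H^{2}$)
$x{\left(F \right)} = F$
$N{\left(q,r \right)} = - r$
$2 N{\left(x{\left(R{\left(-4 \right)} \right)},4 \right)} 66 = 2 \left(\left(-1\right) 4\right) 66 = 2 \left(-4\right) 66 = \left(-8\right) 66 = -528$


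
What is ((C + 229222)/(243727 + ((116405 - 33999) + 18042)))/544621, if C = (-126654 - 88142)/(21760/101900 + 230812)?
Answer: 67390319803249/55108258556013137475 ≈ 1.2229e-6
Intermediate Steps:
C = -273596405/293997057 (C = -214796/(21760*(1/101900) + 230812) = -214796/(1088/5095 + 230812) = -214796/1175988228/5095 = -214796*5095/1175988228 = -273596405/293997057 ≈ -0.93061)
((C + 229222)/(243727 + ((116405 - 33999) + 18042)))/544621 = ((-273596405/293997057 + 229222)/(243727 + ((116405 - 33999) + 18042)))/544621 = (67390319803249/(293997057*(243727 + (82406 + 18042))))*(1/544621) = (67390319803249/(293997057*(243727 + 100448)))*(1/544621) = ((67390319803249/293997057)/344175)*(1/544621) = ((67390319803249/293997057)*(1/344175))*(1/544621) = (67390319803249/101186437092975)*(1/544621) = 67390319803249/55108258556013137475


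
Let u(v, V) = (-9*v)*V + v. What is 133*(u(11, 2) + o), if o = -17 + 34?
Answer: -22610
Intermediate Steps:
o = 17
u(v, V) = v - 9*V*v (u(v, V) = -9*V*v + v = v - 9*V*v)
133*(u(11, 2) + o) = 133*(11*(1 - 9*2) + 17) = 133*(11*(1 - 18) + 17) = 133*(11*(-17) + 17) = 133*(-187 + 17) = 133*(-170) = -22610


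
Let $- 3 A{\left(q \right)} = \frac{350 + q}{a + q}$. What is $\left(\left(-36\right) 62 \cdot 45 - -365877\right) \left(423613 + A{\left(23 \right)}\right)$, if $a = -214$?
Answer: $\frac{21476562703938}{191} \approx 1.1244 \cdot 10^{11}$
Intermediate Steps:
$A{\left(q \right)} = - \frac{350 + q}{3 \left(-214 + q\right)}$ ($A{\left(q \right)} = - \frac{\left(350 + q\right) \frac{1}{-214 + q}}{3} = - \frac{\frac{1}{-214 + q} \left(350 + q\right)}{3} = - \frac{350 + q}{3 \left(-214 + q\right)}$)
$\left(\left(-36\right) 62 \cdot 45 - -365877\right) \left(423613 + A{\left(23 \right)}\right) = \left(\left(-36\right) 62 \cdot 45 - -365877\right) \left(423613 + \frac{-350 - 23}{3 \left(-214 + 23\right)}\right) = \left(\left(-2232\right) 45 + 365877\right) \left(423613 + \frac{-350 - 23}{3 \left(-191\right)}\right) = \left(-100440 + 365877\right) \left(423613 + \frac{1}{3} \left(- \frac{1}{191}\right) \left(-373\right)\right) = 265437 \left(423613 + \frac{373}{573}\right) = 265437 \cdot \frac{242730622}{573} = \frac{21476562703938}{191}$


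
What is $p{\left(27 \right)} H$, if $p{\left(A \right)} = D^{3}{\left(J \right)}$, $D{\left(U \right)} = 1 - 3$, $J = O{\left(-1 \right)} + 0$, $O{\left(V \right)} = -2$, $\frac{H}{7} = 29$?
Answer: $-1624$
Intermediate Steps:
$H = 203$ ($H = 7 \cdot 29 = 203$)
$J = -2$ ($J = -2 + 0 = -2$)
$D{\left(U \right)} = -2$ ($D{\left(U \right)} = 1 - 3 = -2$)
$p{\left(A \right)} = -8$ ($p{\left(A \right)} = \left(-2\right)^{3} = -8$)
$p{\left(27 \right)} H = \left(-8\right) 203 = -1624$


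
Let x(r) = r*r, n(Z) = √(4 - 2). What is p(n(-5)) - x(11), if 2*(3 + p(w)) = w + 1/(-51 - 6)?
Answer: -14137/114 + √2/2 ≈ -123.30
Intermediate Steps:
n(Z) = √2
p(w) = -343/114 + w/2 (p(w) = -3 + (w + 1/(-51 - 6))/2 = -3 + (w + 1/(-57))/2 = -3 + (w - 1/57)/2 = -3 + (-1/57 + w)/2 = -3 + (-1/114 + w/2) = -343/114 + w/2)
x(r) = r²
p(n(-5)) - x(11) = (-343/114 + √2/2) - 1*11² = (-343/114 + √2/2) - 1*121 = (-343/114 + √2/2) - 121 = -14137/114 + √2/2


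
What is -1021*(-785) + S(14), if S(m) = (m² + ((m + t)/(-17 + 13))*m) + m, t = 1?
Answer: 1603285/2 ≈ 8.0164e+5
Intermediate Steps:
S(m) = m + m² + m*(-¼ - m/4) (S(m) = (m² + ((m + 1)/(-17 + 13))*m) + m = (m² + ((1 + m)/(-4))*m) + m = (m² + ((1 + m)*(-¼))*m) + m = (m² + (-¼ - m/4)*m) + m = (m² + m*(-¼ - m/4)) + m = m + m² + m*(-¼ - m/4))
-1021*(-785) + S(14) = -1021*(-785) + (¾)*14*(1 + 14) = 801485 + (¾)*14*15 = 801485 + 315/2 = 1603285/2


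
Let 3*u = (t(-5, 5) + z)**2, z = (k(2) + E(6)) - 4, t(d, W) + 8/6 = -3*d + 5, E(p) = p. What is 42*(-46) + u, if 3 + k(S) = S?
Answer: -48683/27 ≈ -1803.1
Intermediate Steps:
t(d, W) = 11/3 - 3*d (t(d, W) = -4/3 + (-3*d + 5) = -4/3 + (5 - 3*d) = 11/3 - 3*d)
k(S) = -3 + S
z = 1 (z = ((-3 + 2) + 6) - 4 = (-1 + 6) - 4 = 5 - 4 = 1)
u = 3481/27 (u = ((11/3 - 3*(-5)) + 1)**2/3 = ((11/3 + 15) + 1)**2/3 = (56/3 + 1)**2/3 = (59/3)**2/3 = (1/3)*(3481/9) = 3481/27 ≈ 128.93)
42*(-46) + u = 42*(-46) + 3481/27 = -1932 + 3481/27 = -48683/27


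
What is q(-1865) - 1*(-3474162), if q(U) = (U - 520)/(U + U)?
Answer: 2591725329/746 ≈ 3.4742e+6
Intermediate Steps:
q(U) = (-520 + U)/(2*U) (q(U) = (-520 + U)/((2*U)) = (-520 + U)*(1/(2*U)) = (-520 + U)/(2*U))
q(-1865) - 1*(-3474162) = (½)*(-520 - 1865)/(-1865) - 1*(-3474162) = (½)*(-1/1865)*(-2385) + 3474162 = 477/746 + 3474162 = 2591725329/746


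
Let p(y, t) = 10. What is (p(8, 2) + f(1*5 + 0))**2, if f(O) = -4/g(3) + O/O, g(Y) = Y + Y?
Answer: 961/9 ≈ 106.78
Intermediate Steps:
g(Y) = 2*Y
f(O) = 1/3 (f(O) = -4/(2*3) + O/O = -4/6 + 1 = -4*1/6 + 1 = -2/3 + 1 = 1/3)
(p(8, 2) + f(1*5 + 0))**2 = (10 + 1/3)**2 = (31/3)**2 = 961/9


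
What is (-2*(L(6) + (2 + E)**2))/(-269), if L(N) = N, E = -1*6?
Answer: 44/269 ≈ 0.16357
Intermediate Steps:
E = -6
(-2*(L(6) + (2 + E)**2))/(-269) = (-2*(6 + (2 - 6)**2))/(-269) = -(-2)*(6 + (-4)**2)/269 = -(-2)*(6 + 16)/269 = -(-2)*22/269 = -1/269*(-44) = 44/269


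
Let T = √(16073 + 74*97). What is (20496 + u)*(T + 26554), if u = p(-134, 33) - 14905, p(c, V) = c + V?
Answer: 145781460 + 5490*√23251 ≈ 1.4662e+8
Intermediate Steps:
p(c, V) = V + c
u = -15006 (u = (33 - 134) - 14905 = -101 - 14905 = -15006)
T = √23251 (T = √(16073 + 7178) = √23251 ≈ 152.48)
(20496 + u)*(T + 26554) = (20496 - 15006)*(√23251 + 26554) = 5490*(26554 + √23251) = 145781460 + 5490*√23251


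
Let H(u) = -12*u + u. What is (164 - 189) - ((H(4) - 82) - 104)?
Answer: 205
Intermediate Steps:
H(u) = -11*u
(164 - 189) - ((H(4) - 82) - 104) = (164 - 189) - ((-11*4 - 82) - 104) = -25 - ((-44 - 82) - 104) = -25 - (-126 - 104) = -25 - 1*(-230) = -25 + 230 = 205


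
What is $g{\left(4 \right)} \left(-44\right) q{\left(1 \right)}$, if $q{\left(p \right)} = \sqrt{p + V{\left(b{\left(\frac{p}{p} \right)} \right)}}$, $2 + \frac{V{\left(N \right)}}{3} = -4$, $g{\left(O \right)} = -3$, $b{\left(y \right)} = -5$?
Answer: $132 i \sqrt{17} \approx 544.25 i$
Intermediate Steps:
$V{\left(N \right)} = -18$ ($V{\left(N \right)} = -6 + 3 \left(-4\right) = -6 - 12 = -18$)
$q{\left(p \right)} = \sqrt{-18 + p}$ ($q{\left(p \right)} = \sqrt{p - 18} = \sqrt{-18 + p}$)
$g{\left(4 \right)} \left(-44\right) q{\left(1 \right)} = \left(-3\right) \left(-44\right) \sqrt{-18 + 1} = 132 \sqrt{-17} = 132 i \sqrt{17}$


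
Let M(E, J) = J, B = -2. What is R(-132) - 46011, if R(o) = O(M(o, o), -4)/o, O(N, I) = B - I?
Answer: -3036727/66 ≈ -46011.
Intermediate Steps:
O(N, I) = -2 - I
R(o) = 2/o (R(o) = (-2 - 1*(-4))/o = (-2 + 4)/o = 2/o)
R(-132) - 46011 = 2/(-132) - 46011 = 2*(-1/132) - 46011 = -1/66 - 46011 = -3036727/66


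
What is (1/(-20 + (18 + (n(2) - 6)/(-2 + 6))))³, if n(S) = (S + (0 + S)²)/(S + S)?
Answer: -512/15625 ≈ -0.032768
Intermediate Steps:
n(S) = (S + S²)/(2*S) (n(S) = (S + S²)/((2*S)) = (S + S²)*(1/(2*S)) = (S + S²)/(2*S))
(1/(-20 + (18 + (n(2) - 6)/(-2 + 6))))³ = (1/(-20 + (18 + ((½ + (½)*2) - 6)/(-2 + 6))))³ = (1/(-20 + (18 + ((½ + 1) - 6)/4)))³ = (1/(-20 + (18 + (3/2 - 6)*(¼))))³ = (1/(-20 + (18 - 9/2*¼)))³ = (1/(-20 + (18 - 9/8)))³ = (1/(-20 + 135/8))³ = (1/(-25/8))³ = (-8/25)³ = -512/15625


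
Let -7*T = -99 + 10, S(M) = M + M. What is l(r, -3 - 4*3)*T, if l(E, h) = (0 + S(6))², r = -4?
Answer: 12816/7 ≈ 1830.9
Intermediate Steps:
S(M) = 2*M
l(E, h) = 144 (l(E, h) = (0 + 2*6)² = (0 + 12)² = 12² = 144)
T = 89/7 (T = -(-99 + 10)/7 = -⅐*(-89) = 89/7 ≈ 12.714)
l(r, -3 - 4*3)*T = 144*(89/7) = 12816/7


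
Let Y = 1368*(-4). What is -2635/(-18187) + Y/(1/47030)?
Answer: -4680390983285/18187 ≈ -2.5735e+8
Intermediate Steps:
Y = -5472
-2635/(-18187) + Y/(1/47030) = -2635/(-18187) - 5472/(1/47030) = -2635*(-1/18187) - 5472/1/47030 = 2635/18187 - 5472*47030 = 2635/18187 - 257348160 = -4680390983285/18187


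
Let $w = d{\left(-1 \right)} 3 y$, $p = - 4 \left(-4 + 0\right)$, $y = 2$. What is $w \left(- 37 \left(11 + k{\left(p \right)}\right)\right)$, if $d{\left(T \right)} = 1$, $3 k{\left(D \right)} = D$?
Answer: $-3626$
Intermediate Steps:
$p = 16$ ($p = \left(-4\right) \left(-4\right) = 16$)
$k{\left(D \right)} = \frac{D}{3}$
$w = 6$ ($w = 1 \cdot 3 \cdot 2 = 3 \cdot 2 = 6$)
$w \left(- 37 \left(11 + k{\left(p \right)}\right)\right) = 6 \left(- 37 \left(11 + \frac{1}{3} \cdot 16\right)\right) = 6 \left(- 37 \left(11 + \frac{16}{3}\right)\right) = 6 \left(\left(-37\right) \frac{49}{3}\right) = 6 \left(- \frac{1813}{3}\right) = -3626$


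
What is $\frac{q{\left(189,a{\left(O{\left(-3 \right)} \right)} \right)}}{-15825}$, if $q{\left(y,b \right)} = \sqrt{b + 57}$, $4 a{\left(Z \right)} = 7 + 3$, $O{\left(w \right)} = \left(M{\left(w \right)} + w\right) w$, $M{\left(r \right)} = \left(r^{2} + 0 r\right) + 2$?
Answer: $- \frac{\sqrt{238}}{31650} \approx -0.00048743$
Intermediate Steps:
$M{\left(r \right)} = 2 + r^{2}$ ($M{\left(r \right)} = \left(r^{2} + 0\right) + 2 = r^{2} + 2 = 2 + r^{2}$)
$O{\left(w \right)} = w \left(2 + w + w^{2}\right)$ ($O{\left(w \right)} = \left(\left(2 + w^{2}\right) + w\right) w = \left(2 + w + w^{2}\right) w = w \left(2 + w + w^{2}\right)$)
$a{\left(Z \right)} = \frac{5}{2}$ ($a{\left(Z \right)} = \frac{7 + 3}{4} = \frac{1}{4} \cdot 10 = \frac{5}{2}$)
$q{\left(y,b \right)} = \sqrt{57 + b}$
$\frac{q{\left(189,a{\left(O{\left(-3 \right)} \right)} \right)}}{-15825} = \frac{\sqrt{57 + \frac{5}{2}}}{-15825} = \sqrt{\frac{119}{2}} \left(- \frac{1}{15825}\right) = \frac{\sqrt{238}}{2} \left(- \frac{1}{15825}\right) = - \frac{\sqrt{238}}{31650}$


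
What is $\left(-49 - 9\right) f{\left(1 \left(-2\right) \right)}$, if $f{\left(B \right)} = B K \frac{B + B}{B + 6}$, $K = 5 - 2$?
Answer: $-348$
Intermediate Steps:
$K = 3$
$f{\left(B \right)} = \frac{6 B^{2}}{6 + B}$ ($f{\left(B \right)} = B 3 \frac{B + B}{B + 6} = 3 B \frac{2 B}{6 + B} = \frac{6 B^{2}}{6 + B}$)
$\left(-49 - 9\right) f{\left(1 \left(-2\right) \right)} = \left(-49 - 9\right) \frac{6 \left(1 \left(-2\right)\right)^{2}}{6 + 1 \left(-2\right)} = - 58 \frac{6 \left(-2\right)^{2}}{6 - 2} = - 58 \cdot 6 \cdot 4 \cdot \frac{1}{4} = \left(-58\right) 6 = -348$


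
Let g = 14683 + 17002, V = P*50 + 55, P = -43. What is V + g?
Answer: 29590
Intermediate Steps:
V = -2095 (V = -43*50 + 55 = -2150 + 55 = -2095)
g = 31685
V + g = -2095 + 31685 = 29590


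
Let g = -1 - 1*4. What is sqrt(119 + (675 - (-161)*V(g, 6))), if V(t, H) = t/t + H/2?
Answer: sqrt(1438) ≈ 37.921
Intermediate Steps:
g = -5 (g = -1 - 4 = -5)
V(t, H) = 1 + H/2 (V(t, H) = 1 + H*(1/2) = 1 + H/2)
sqrt(119 + (675 - (-161)*V(g, 6))) = sqrt(119 + (675 - (-161)*(1 + (1/2)*6))) = sqrt(119 + (675 - (-161)*(1 + 3))) = sqrt(119 + (675 - (-161)*4)) = sqrt(119 + (675 - 1*(-644))) = sqrt(119 + (675 + 644)) = sqrt(119 + 1319) = sqrt(1438)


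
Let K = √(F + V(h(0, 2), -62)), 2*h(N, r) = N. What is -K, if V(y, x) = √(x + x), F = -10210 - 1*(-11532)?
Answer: -√(1322 + 2*I*√31) ≈ -36.36 - 0.15313*I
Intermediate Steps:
F = 1322 (F = -10210 + 11532 = 1322)
h(N, r) = N/2
V(y, x) = √2*√x (V(y, x) = √(2*x) = √2*√x)
K = √(1322 + 2*I*√31) (K = √(1322 + √2*√(-62)) = √(1322 + √2*(I*√62)) = √(1322 + 2*I*√31) ≈ 36.36 + 0.1531*I)
-K = -√(1322 + 2*I*√31)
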